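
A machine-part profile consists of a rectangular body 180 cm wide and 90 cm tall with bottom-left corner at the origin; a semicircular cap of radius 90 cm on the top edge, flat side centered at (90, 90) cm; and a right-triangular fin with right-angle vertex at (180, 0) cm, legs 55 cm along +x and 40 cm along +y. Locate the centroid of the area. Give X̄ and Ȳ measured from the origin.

Part | A | x̄ᵢ | ȳᵢ | A·x̄ᵢ | A·ȳᵢ
rectangular body | 16200.00 | 90.00 | 45.00 | 1458000.00 | 729000.00
semicircular top | 12723.45 | 90.00 | 128.20 | 1145110.52 | 1631110.52
triangular fin | 1100.00 | 198.33 | 13.33 | 218166.67 | 14666.67
Σ | 30023.45 |  |  | 2821277.19 | 2374777.19
X̄ = 2821277.19 / 30023.45 = 93.97 cm
Ȳ = 2374777.19 / 30023.45 = 79.10 cm

X̄ = 93.97 cm, Ȳ = 79.10 cm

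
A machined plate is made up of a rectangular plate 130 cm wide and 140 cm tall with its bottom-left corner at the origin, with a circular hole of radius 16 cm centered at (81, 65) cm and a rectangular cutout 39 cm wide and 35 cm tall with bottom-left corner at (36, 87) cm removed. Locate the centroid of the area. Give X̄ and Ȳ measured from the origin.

plate: A = 130 × 140 = 18200.00, centroid at (65.00, 70.00).
hole 1: A = −π·16² = -804.25, centroid at (81.00, 65.00).
hole 2: A = −(39 × 35) = -1365.00, centroid at (55.50, 104.50).
ΣA = 16030.75 cm²
ΣAX̄ = (18200.00)(65.00) + (-804.25)(81.00) + (-1365.00)(55.50) = 1042098.43 cm³
ΣAȲ = (18200.00)(70.00) + (-804.25)(65.00) + (-1365.00)(104.50) = 1079081.40 cm³
X̄ = 1042098.43 / 16030.75 = 65.01 cm
Ȳ = 1079081.40 / 16030.75 = 67.31 cm

X̄ = 65.01 cm, Ȳ = 67.31 cm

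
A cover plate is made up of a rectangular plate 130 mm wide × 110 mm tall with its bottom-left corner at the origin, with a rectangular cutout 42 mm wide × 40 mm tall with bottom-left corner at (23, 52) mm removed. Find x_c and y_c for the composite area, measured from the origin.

Part | A | x̄ᵢ | ȳᵢ | A·x̄ᵢ | A·ȳᵢ
plate | 14300.00 | 65.00 | 55.00 | 929500.00 | 786500.00
hole | -1680.00 | 44.00 | 72.00 | -73920.00 | -120960.00
Σ | 12620.00 |  |  | 855580.00 | 665540.00
x_c = 855580.00 / 12620.00 = 67.80 mm
y_c = 665540.00 / 12620.00 = 52.74 mm

x_c = 67.80 mm, y_c = 52.74 mm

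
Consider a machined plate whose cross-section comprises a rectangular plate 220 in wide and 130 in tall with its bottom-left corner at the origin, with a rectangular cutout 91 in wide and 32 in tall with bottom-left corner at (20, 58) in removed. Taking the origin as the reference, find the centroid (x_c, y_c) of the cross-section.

x_c = 115.04 in, y_c = 63.98 in

Part | A | x̄ᵢ | ȳᵢ | A·x̄ᵢ | A·ȳᵢ
plate | 28600.00 | 110.00 | 65.00 | 3146000.00 | 1859000.00
hole | -2912.00 | 65.50 | 74.00 | -190736.00 | -215488.00
Σ | 25688.00 |  |  | 2955264.00 | 1643512.00
x_c = 2955264.00 / 25688.00 = 115.04 in
y_c = 1643512.00 / 25688.00 = 63.98 in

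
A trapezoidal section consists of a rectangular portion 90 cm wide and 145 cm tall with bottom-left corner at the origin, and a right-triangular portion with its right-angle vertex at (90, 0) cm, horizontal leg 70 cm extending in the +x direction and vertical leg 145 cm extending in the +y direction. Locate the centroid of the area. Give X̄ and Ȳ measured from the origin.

X̄ = 64.13 cm, Ȳ = 65.73 cm

rectangular portion: A = 90 × 145 = 13050.00, centroid at (45.00, 72.50).
triangular portion: A = ½·70·145 = 5075.00, centroid at (113.33, 48.33).
ΣA = 18125.00 cm², ΣAX̄ = 1162416.67 cm³, ΣAȲ = 1191416.67 cm³.
X̄ = 1162416.67/18125.00 = 64.13 cm; Ȳ = 1191416.67/18125.00 = 65.73 cm.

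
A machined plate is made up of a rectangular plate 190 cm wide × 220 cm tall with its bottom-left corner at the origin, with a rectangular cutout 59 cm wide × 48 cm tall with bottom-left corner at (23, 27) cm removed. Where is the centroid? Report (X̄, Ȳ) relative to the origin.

X̄ = 98.09 cm, Ȳ = 114.29 cm

Part | A | x̄ᵢ | ȳᵢ | A·x̄ᵢ | A·ȳᵢ
plate | 41800.00 | 95.00 | 110.00 | 3971000.00 | 4598000.00
hole | -2832.00 | 52.50 | 51.00 | -148680.00 | -144432.00
Σ | 38968.00 |  |  | 3822320.00 | 4453568.00
X̄ = 3822320.00 / 38968.00 = 98.09 cm
Ȳ = 4453568.00 / 38968.00 = 114.29 cm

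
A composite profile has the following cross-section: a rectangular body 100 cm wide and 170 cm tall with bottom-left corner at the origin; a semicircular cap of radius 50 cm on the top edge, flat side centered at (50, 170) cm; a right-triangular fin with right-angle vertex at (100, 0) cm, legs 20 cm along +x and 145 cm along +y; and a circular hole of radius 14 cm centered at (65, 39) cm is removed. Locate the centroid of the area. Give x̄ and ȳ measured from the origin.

rectangular body: A = 100 × 170 = 17000.00, centroid at (50.00, 85.00).
semicircular top: A = ½π·50² = 3926.99, centroid at (50.00, 191.22).
triangular fin: A = ½·20·145 = 1450.00, centroid at (106.67, 48.33).
hole: A = −π·14² = -615.75, centroid at (65.00, 39.00).
ΣA = 21761.24 cm², ΣAx̄ = 1160992.32 cm³, ΣAȳ = 2241990.77 cm³.
x̄ = 1160992.32/21761.24 = 53.35 cm; ȳ = 2241990.77/21761.24 = 103.03 cm.

x̄ = 53.35 cm, ȳ = 103.03 cm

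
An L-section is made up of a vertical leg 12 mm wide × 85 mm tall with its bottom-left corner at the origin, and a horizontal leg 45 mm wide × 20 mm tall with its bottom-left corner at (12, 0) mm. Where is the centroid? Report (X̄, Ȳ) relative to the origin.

vertical leg: A = 12 × 85 = 1020.00, centroid at (6.00, 42.50).
horizontal leg: A = 45 × 20 = 900.00, centroid at (34.50, 10.00).
ΣA = 1920.00 mm²
ΣAX̄ = (1020.00)(6.00) + (900.00)(34.50) = 37170.00 mm³
ΣAȲ = (1020.00)(42.50) + (900.00)(10.00) = 52350.00 mm³
X̄ = 37170.00 / 1920.00 = 19.36 mm
Ȳ = 52350.00 / 1920.00 = 27.27 mm

X̄ = 19.36 mm, Ȳ = 27.27 mm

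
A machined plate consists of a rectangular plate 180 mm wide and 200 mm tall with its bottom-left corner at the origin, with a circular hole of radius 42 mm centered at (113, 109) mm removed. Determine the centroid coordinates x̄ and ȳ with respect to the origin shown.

x̄ = 85.82 mm, ȳ = 98.36 mm

plate: A = 180 × 200 = 36000.00, centroid at (90.00, 100.00).
hole: A = −π·42² = -5541.77, centroid at (113.00, 109.00).
ΣA = 30458.23 mm²
ΣAx̄ = (36000.00)(90.00) + (-5541.77)(113.00) = 2613780.05 mm³
ΣAȳ = (36000.00)(100.00) + (-5541.77)(109.00) = 2995947.13 mm³
x̄ = 2613780.05 / 30458.23 = 85.82 mm
ȳ = 2995947.13 / 30458.23 = 98.36 mm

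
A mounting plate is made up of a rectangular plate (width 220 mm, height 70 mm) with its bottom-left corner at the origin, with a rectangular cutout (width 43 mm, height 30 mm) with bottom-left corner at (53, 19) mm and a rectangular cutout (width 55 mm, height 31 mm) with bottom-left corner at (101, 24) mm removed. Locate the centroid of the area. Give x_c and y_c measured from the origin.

plate: A = 220 × 70 = 15400.00, centroid at (110.00, 35.00).
hole 1: A = −(43 × 30) = -1290.00, centroid at (74.50, 34.00).
hole 2: A = −(55 × 31) = -1705.00, centroid at (128.50, 39.50).
ΣA = 12405.00 mm²
ΣAx_c = (15400.00)(110.00) + (-1290.00)(74.50) + (-1705.00)(128.50) = 1378802.50 mm³
ΣAy_c = (15400.00)(35.00) + (-1290.00)(34.00) + (-1705.00)(39.50) = 427792.50 mm³
x_c = 1378802.50 / 12405.00 = 111.15 mm
y_c = 427792.50 / 12405.00 = 34.49 mm

x_c = 111.15 mm, y_c = 34.49 mm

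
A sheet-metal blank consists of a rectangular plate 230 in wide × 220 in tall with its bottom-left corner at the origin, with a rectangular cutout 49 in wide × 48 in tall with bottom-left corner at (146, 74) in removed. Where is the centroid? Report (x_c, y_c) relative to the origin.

x_c = 112.29 in, y_c = 110.58 in

plate: A = 230 × 220 = 50600.00, centroid at (115.00, 110.00).
hole: A = −(49 × 48) = -2352.00, centroid at (170.50, 98.00).
ΣA = 48248.00 in², ΣAx_c = 5417984.00 in³, ΣAy_c = 5335504.00 in³.
x_c = 5417984.00/48248.00 = 112.29 in; y_c = 5335504.00/48248.00 = 110.58 in.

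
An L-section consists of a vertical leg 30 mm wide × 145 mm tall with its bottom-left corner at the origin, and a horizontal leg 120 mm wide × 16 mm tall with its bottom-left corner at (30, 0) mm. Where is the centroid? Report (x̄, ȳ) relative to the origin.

vertical leg: A = 30 × 145 = 4350.00, centroid at (15.00, 72.50).
horizontal leg: A = 120 × 16 = 1920.00, centroid at (90.00, 8.00).
ΣA = 6270.00 mm², ΣAx̄ = 238050.00 mm³, ΣAȳ = 330735.00 mm³.
x̄ = 238050.00/6270.00 = 37.97 mm; ȳ = 330735.00/6270.00 = 52.75 mm.

x̄ = 37.97 mm, ȳ = 52.75 mm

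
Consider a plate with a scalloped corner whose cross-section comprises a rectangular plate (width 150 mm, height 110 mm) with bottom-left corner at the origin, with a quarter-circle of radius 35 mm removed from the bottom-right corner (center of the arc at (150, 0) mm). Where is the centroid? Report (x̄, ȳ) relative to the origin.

x̄ = 71.28 mm, ȳ = 57.49 mm

Part | A | x̄ᵢ | ȳᵢ | A·x̄ᵢ | A·ȳᵢ
plate | 16500.00 | 75.00 | 55.00 | 1237500.00 | 907500.00
removed quarter-circle | -962.11 | 135.15 | 14.85 | -130025.25 | -14291.67
Σ | 15537.89 |  |  | 1107474.75 | 893208.33
x̄ = 1107474.75 / 15537.89 = 71.28 mm
ȳ = 893208.33 / 15537.89 = 57.49 mm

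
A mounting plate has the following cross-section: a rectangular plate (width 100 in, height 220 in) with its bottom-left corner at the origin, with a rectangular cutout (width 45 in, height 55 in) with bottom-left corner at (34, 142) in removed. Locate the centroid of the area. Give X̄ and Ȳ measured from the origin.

X̄ = 49.18 in, Ȳ = 102.46 in

plate: A = 100 × 220 = 22000.00, centroid at (50.00, 110.00).
hole: A = −(45 × 55) = -2475.00, centroid at (56.50, 169.50).
ΣA = 19525.00 in², ΣAX̄ = 960162.50 in³, ΣAȲ = 2000487.50 in³.
X̄ = 960162.50/19525.00 = 49.18 in; Ȳ = 2000487.50/19525.00 = 102.46 in.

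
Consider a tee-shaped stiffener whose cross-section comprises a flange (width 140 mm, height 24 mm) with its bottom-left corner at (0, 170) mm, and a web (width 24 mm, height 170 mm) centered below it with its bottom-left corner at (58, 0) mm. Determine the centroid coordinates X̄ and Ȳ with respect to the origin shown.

web: A = 24 × 170 = 4080.00, centroid at (70.00, 85.00).
flange: A = 140 × 24 = 3360.00, centroid at (70.00, 182.00).
ΣA = 7440.00 mm²
ΣAX̄ = (4080.00)(70.00) + (3360.00)(70.00) = 520800.00 mm³
ΣAȲ = (4080.00)(85.00) + (3360.00)(182.00) = 958320.00 mm³
X̄ = 520800.00 / 7440.00 = 70.00 mm
Ȳ = 958320.00 / 7440.00 = 128.81 mm

X̄ = 70.00 mm, Ȳ = 128.81 mm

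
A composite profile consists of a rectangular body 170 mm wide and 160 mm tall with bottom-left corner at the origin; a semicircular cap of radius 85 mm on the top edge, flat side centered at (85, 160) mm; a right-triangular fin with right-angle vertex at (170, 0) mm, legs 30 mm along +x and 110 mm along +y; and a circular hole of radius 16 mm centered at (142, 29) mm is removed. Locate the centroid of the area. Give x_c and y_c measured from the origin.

Part | A | x̄ᵢ | ȳᵢ | A·x̄ᵢ | A·ȳᵢ
rectangular body | 27200.00 | 85.00 | 80.00 | 2312000.00 | 2176000.00
semicircular top | 11349.00 | 85.00 | 196.08 | 964665.29 | 2225257.22
triangular fin | 1650.00 | 180.00 | 36.67 | 297000.00 | 60500.00
hole | -804.25 | 142.00 | 29.00 | -114203.18 | -23323.18
Σ | 39394.76 |  |  | 3459462.12 | 4438434.04
x_c = 3459462.12 / 39394.76 = 87.82 mm
y_c = 4438434.04 / 39394.76 = 112.67 mm

x_c = 87.82 mm, y_c = 112.67 mm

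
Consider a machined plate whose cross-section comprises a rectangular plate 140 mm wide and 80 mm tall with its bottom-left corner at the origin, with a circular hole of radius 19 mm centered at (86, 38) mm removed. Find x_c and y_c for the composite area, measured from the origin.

x_c = 68.20 mm, y_c = 40.23 mm

Part | A | x̄ᵢ | ȳᵢ | A·x̄ᵢ | A·ȳᵢ
plate | 11200.00 | 70.00 | 40.00 | 784000.00 | 448000.00
hole | -1134.11 | 86.00 | 38.00 | -97533.89 | -43096.37
Σ | 10065.89 |  |  | 686466.11 | 404903.63
x_c = 686466.11 / 10065.89 = 68.20 mm
y_c = 404903.63 / 10065.89 = 40.23 mm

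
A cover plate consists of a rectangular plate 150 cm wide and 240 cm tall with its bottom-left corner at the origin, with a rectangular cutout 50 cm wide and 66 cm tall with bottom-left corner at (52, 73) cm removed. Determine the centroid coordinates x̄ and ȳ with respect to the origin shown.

x̄ = 74.80 cm, ȳ = 121.41 cm

Part | A | x̄ᵢ | ȳᵢ | A·x̄ᵢ | A·ȳᵢ
plate | 36000.00 | 75.00 | 120.00 | 2700000.00 | 4320000.00
hole | -3300.00 | 77.00 | 106.00 | -254100.00 | -349800.00
Σ | 32700.00 |  |  | 2445900.00 | 3970200.00
x̄ = 2445900.00 / 32700.00 = 74.80 cm
ȳ = 3970200.00 / 32700.00 = 121.41 cm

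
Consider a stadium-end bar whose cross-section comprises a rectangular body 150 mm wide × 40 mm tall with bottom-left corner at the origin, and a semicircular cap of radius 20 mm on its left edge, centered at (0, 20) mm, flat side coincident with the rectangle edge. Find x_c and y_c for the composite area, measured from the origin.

rectangular body: A = 150 × 40 = 6000.00, centroid at (75.00, 20.00).
semicircular end: A = ½π·20² = 628.32, centroid at (-8.49, 20.00).
ΣA = 6628.32 mm², ΣAx_c = 444666.67 mm³, ΣAy_c = 132566.37 mm³.
x_c = 444666.67/6628.32 = 67.09 mm; y_c = 132566.37/6628.32 = 20.00 mm.

x_c = 67.09 mm, y_c = 20.00 mm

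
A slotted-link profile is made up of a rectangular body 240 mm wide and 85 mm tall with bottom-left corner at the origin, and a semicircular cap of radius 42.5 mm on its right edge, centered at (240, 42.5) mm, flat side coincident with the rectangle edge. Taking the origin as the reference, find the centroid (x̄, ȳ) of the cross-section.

x̄ = 136.85 mm, ȳ = 42.50 mm

rectangular body: A = 240 × 85 = 20400.00, centroid at (120.00, 42.50).
semicircular end: A = ½π·42.5² = 2837.25, centroid at (258.04, 42.50).
ΣA = 23237.25 mm²
ΣAx̄ = (20400.00)(120.00) + (2837.25)(258.04) = 3180117.29 mm³
ΣAȳ = (20400.00)(42.50) + (2837.25)(42.50) = 987583.16 mm³
x̄ = 3180117.29 / 23237.25 = 136.85 mm
ȳ = 987583.16 / 23237.25 = 42.50 mm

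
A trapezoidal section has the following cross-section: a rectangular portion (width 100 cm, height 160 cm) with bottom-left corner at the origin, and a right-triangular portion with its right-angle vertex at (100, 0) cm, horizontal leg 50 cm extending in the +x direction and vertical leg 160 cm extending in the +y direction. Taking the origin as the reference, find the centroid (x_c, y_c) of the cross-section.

Part | A | x̄ᵢ | ȳᵢ | A·x̄ᵢ | A·ȳᵢ
rectangular portion | 16000.00 | 50.00 | 80.00 | 800000.00 | 1280000.00
triangular portion | 4000.00 | 116.67 | 53.33 | 466666.67 | 213333.33
Σ | 20000.00 |  |  | 1266666.67 | 1493333.33
x_c = 1266666.67 / 20000.00 = 63.33 cm
y_c = 1493333.33 / 20000.00 = 74.67 cm

x_c = 63.33 cm, y_c = 74.67 cm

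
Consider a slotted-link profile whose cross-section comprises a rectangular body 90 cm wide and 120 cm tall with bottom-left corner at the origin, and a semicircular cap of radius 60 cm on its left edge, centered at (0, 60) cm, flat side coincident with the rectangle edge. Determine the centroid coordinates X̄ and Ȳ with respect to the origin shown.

Part | A | x̄ᵢ | ȳᵢ | A·x̄ᵢ | A·ȳᵢ
rectangular body | 10800.00 | 45.00 | 60.00 | 486000.00 | 648000.00
semicircular end | 5654.87 | -25.46 | 60.00 | -144000.00 | 339292.01
Σ | 16454.87 |  |  | 342000.00 | 987292.01
X̄ = 342000.00 / 16454.87 = 20.78 cm
Ȳ = 987292.01 / 16454.87 = 60.00 cm

X̄ = 20.78 cm, Ȳ = 60.00 cm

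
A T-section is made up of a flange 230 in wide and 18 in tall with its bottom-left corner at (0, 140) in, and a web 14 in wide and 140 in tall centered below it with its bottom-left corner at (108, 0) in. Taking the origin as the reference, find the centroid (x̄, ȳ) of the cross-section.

Part | A | x̄ᵢ | ȳᵢ | A·x̄ᵢ | A·ȳᵢ
web | 1960.00 | 115.00 | 70.00 | 225400.00 | 137200.00
flange | 4140.00 | 115.00 | 149.00 | 476100.00 | 616860.00
Σ | 6100.00 |  |  | 701500.00 | 754060.00
x̄ = 701500.00 / 6100.00 = 115.00 in
ȳ = 754060.00 / 6100.00 = 123.62 in

x̄ = 115.00 in, ȳ = 123.62 in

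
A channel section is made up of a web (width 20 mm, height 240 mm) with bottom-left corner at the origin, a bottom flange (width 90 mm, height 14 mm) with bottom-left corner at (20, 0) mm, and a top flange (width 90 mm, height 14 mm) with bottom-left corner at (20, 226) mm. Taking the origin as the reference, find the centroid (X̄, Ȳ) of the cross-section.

Part | A | x̄ᵢ | ȳᵢ | A·x̄ᵢ | A·ȳᵢ
web | 4800.00 | 10.00 | 120.00 | 48000.00 | 576000.00
bottom flange | 1260.00 | 65.00 | 7.00 | 81900.00 | 8820.00
top flange | 1260.00 | 65.00 | 233.00 | 81900.00 | 293580.00
Σ | 7320.00 |  |  | 211800.00 | 878400.00
X̄ = 211800.00 / 7320.00 = 28.93 mm
Ȳ = 878400.00 / 7320.00 = 120.00 mm

X̄ = 28.93 mm, Ȳ = 120.00 mm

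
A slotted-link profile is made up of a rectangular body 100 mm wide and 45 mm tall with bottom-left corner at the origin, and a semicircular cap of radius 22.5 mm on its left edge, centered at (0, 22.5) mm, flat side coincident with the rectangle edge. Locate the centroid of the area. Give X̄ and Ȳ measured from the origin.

X̄ = 41.06 mm, Ȳ = 22.50 mm

Part | A | x̄ᵢ | ȳᵢ | A·x̄ᵢ | A·ȳᵢ
rectangular body | 4500.00 | 50.00 | 22.50 | 225000.00 | 101250.00
semicircular end | 795.22 | -9.55 | 22.50 | -7593.75 | 17892.35
Σ | 5295.22 |  |  | 217406.25 | 119142.35
X̄ = 217406.25 / 5295.22 = 41.06 mm
Ȳ = 119142.35 / 5295.22 = 22.50 mm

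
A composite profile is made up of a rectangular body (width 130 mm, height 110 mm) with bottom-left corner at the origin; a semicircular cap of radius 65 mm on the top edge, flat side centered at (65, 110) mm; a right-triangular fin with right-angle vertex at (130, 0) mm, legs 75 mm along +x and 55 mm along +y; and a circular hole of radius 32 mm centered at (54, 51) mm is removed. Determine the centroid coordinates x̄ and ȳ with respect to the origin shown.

x̄ = 76.17 mm, ȳ = 79.53 mm

rectangular body: A = 130 × 110 = 14300.00, centroid at (65.00, 55.00).
semicircular top: A = ½π·65² = 6636.61, centroid at (65.00, 137.59).
triangular fin: A = ½·75·55 = 2062.50, centroid at (155.00, 18.33).
hole: A = −π·32² = -3216.99, centroid at (54.00, 51.00).
ΣA = 19782.12 mm², ΣAx̄ = 1506849.93 mm³, ΣAȳ = 1573356.89 mm³.
x̄ = 1506849.93/19782.12 = 76.17 mm; ȳ = 1573356.89/19782.12 = 79.53 mm.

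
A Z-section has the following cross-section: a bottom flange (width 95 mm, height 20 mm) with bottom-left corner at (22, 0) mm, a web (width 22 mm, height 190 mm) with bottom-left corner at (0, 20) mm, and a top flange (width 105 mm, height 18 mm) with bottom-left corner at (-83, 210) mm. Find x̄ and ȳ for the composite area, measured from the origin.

x̄ = 15.10 mm, ȳ = 114.63 mm

Part | A | x̄ᵢ | ȳᵢ | A·x̄ᵢ | A·ȳᵢ
bottom flange | 1900.00 | 69.50 | 10.00 | 132050.00 | 19000.00
web | 4180.00 | 11.00 | 115.00 | 45980.00 | 480700.00
top flange | 1890.00 | -30.50 | 219.00 | -57645.00 | 413910.00
Σ | 7970.00 |  |  | 120385.00 | 913610.00
x̄ = 120385.00 / 7970.00 = 15.10 mm
ȳ = 913610.00 / 7970.00 = 114.63 mm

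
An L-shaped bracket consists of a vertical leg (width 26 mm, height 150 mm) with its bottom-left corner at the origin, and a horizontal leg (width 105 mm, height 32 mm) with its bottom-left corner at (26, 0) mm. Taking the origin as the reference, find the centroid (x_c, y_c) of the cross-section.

vertical leg: A = 26 × 150 = 3900.00, centroid at (13.00, 75.00).
horizontal leg: A = 105 × 32 = 3360.00, centroid at (78.50, 16.00).
ΣA = 7260.00 mm², ΣAx_c = 314460.00 mm³, ΣAy_c = 346260.00 mm³.
x_c = 314460.00/7260.00 = 43.31 mm; y_c = 346260.00/7260.00 = 47.69 mm.

x_c = 43.31 mm, y_c = 47.69 mm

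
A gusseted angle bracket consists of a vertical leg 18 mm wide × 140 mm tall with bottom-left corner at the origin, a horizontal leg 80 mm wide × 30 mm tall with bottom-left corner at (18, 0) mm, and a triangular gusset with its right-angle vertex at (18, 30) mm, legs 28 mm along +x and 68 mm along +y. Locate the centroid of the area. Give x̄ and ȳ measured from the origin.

x̄ = 32.00 mm, ȳ = 44.71 mm

Part | A | x̄ᵢ | ȳᵢ | A·x̄ᵢ | A·ȳᵢ
vertical leg | 2520.00 | 9.00 | 70.00 | 22680.00 | 176400.00
horizontal leg | 2400.00 | 58.00 | 15.00 | 139200.00 | 36000.00
gusset | 952.00 | 27.33 | 52.67 | 26021.33 | 50138.67
Σ | 5872.00 |  |  | 187901.33 | 262538.67
x̄ = 187901.33 / 5872.00 = 32.00 mm
ȳ = 262538.67 / 5872.00 = 44.71 mm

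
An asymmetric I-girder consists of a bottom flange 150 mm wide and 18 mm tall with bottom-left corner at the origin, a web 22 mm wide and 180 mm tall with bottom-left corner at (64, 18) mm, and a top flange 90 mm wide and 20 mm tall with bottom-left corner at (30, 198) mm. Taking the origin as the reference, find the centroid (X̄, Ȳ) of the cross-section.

X̄ = 75.00 mm, Ȳ = 97.68 mm

bottom flange: A = 150 × 18 = 2700.00, centroid at (75.00, 9.00).
web: A = 22 × 180 = 3960.00, centroid at (75.00, 108.00).
top flange: A = 90 × 20 = 1800.00, centroid at (75.00, 208.00).
ΣA = 8460.00 mm², ΣAX̄ = 634500.00 mm³, ΣAȲ = 826380.00 mm³.
X̄ = 634500.00/8460.00 = 75.00 mm; Ȳ = 826380.00/8460.00 = 97.68 mm.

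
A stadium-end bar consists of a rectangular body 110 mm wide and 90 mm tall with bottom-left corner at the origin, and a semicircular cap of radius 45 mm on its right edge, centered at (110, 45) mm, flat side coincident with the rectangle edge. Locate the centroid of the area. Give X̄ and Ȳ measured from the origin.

X̄ = 73.02 mm, Ȳ = 45.00 mm

rectangular body: A = 110 × 90 = 9900.00, centroid at (55.00, 45.00).
semicircular end: A = ½π·45² = 3180.86, centroid at (129.10, 45.00).
ΣA = 13080.86 mm²
ΣAX̄ = (9900.00)(55.00) + (3180.86)(129.10) = 955144.88 mm³
ΣAȲ = (9900.00)(45.00) + (3180.86)(45.00) = 588638.82 mm³
X̄ = 955144.88 / 13080.86 = 73.02 mm
Ȳ = 588638.82 / 13080.86 = 45.00 mm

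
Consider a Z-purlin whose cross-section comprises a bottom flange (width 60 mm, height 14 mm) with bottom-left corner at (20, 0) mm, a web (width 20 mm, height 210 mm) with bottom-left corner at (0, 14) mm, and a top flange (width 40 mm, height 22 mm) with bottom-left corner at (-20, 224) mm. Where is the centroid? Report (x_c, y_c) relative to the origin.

bottom flange: A = 60 × 14 = 840.00, centroid at (50.00, 7.00).
web: A = 20 × 210 = 4200.00, centroid at (10.00, 119.00).
top flange: A = 40 × 22 = 880.00, centroid at (0.00, 235.00).
ΣA = 5920.00 mm²
ΣAx_c = (840.00)(50.00) + (4200.00)(10.00) + (880.00)(0.00) = 84000.00 mm³
ΣAy_c = (840.00)(7.00) + (4200.00)(119.00) + (880.00)(235.00) = 712480.00 mm³
x_c = 84000.00 / 5920.00 = 14.19 mm
y_c = 712480.00 / 5920.00 = 120.35 mm

x_c = 14.19 mm, y_c = 120.35 mm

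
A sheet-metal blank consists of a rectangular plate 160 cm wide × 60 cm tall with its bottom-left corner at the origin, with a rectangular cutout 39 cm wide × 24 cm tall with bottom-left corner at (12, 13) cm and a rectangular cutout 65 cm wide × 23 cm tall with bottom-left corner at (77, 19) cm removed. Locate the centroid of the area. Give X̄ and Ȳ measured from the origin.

plate: A = 160 × 60 = 9600.00, centroid at (80.00, 30.00).
hole 1: A = −(39 × 24) = -936.00, centroid at (31.50, 25.00).
hole 2: A = −(65 × 23) = -1495.00, centroid at (109.50, 30.50).
ΣA = 7169.00 cm²
ΣAX̄ = (9600.00)(80.00) + (-936.00)(31.50) + (-1495.00)(109.50) = 574813.50 cm³
ΣAȲ = (9600.00)(30.00) + (-936.00)(25.00) + (-1495.00)(30.50) = 219002.50 cm³
X̄ = 574813.50 / 7169.00 = 80.18 cm
Ȳ = 219002.50 / 7169.00 = 30.55 cm

X̄ = 80.18 cm, Ȳ = 30.55 cm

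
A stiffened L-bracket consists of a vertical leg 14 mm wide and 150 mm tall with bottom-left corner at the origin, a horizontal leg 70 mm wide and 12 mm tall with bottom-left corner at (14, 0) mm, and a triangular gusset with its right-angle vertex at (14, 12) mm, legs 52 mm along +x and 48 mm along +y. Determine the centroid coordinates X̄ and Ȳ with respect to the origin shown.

Part | A | x̄ᵢ | ȳᵢ | A·x̄ᵢ | A·ȳᵢ
vertical leg | 2100.00 | 7.00 | 75.00 | 14700.00 | 157500.00
horizontal leg | 840.00 | 49.00 | 6.00 | 41160.00 | 5040.00
gusset | 1248.00 | 31.33 | 28.00 | 39104.00 | 34944.00
Σ | 4188.00 |  |  | 94964.00 | 197484.00
X̄ = 94964.00 / 4188.00 = 22.68 mm
Ȳ = 197484.00 / 4188.00 = 47.15 mm

X̄ = 22.68 mm, Ȳ = 47.15 mm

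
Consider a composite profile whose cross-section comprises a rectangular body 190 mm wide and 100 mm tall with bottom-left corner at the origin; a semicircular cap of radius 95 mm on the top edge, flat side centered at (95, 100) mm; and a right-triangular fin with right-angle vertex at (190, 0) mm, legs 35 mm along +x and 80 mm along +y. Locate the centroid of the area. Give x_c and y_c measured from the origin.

rectangular body: A = 190 × 100 = 19000.00, centroid at (95.00, 50.00).
semicircular top: A = ½π·95² = 14176.44, centroid at (95.00, 140.32).
triangular fin: A = ½·35·80 = 1400.00, centroid at (201.67, 26.67).
ΣA = 34576.44 mm², ΣAx_c = 3434094.83 mm³, ΣAy_c = 2976560.35 mm³.
x_c = 3434094.83/34576.44 = 99.32 mm; y_c = 2976560.35/34576.44 = 86.09 mm.

x_c = 99.32 mm, y_c = 86.09 mm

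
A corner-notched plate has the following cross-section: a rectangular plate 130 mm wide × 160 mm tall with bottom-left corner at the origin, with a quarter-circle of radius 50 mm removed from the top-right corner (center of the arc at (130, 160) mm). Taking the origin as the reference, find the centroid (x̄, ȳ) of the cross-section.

x̄ = 60.44 mm, ȳ = 73.87 mm

Part | A | x̄ᵢ | ȳᵢ | A·x̄ᵢ | A·ȳᵢ
plate | 20800.00 | 65.00 | 80.00 | 1352000.00 | 1664000.00
removed quarter-circle | -1963.50 | 108.78 | 138.78 | -213587.74 | -272492.60
Σ | 18836.50 |  |  | 1138412.26 | 1391507.40
x̄ = 1138412.26 / 18836.50 = 60.44 mm
ȳ = 1391507.40 / 18836.50 = 73.87 mm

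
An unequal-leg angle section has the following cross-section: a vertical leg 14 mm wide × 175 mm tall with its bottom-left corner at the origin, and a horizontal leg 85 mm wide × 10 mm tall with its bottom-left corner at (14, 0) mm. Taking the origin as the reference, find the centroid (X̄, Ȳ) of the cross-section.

X̄ = 19.75 mm, Ȳ = 66.25 mm

vertical leg: A = 14 × 175 = 2450.00, centroid at (7.00, 87.50).
horizontal leg: A = 85 × 10 = 850.00, centroid at (56.50, 5.00).
ΣA = 3300.00 mm², ΣAX̄ = 65175.00 mm³, ΣAȲ = 218625.00 mm³.
X̄ = 65175.00/3300.00 = 19.75 mm; Ȳ = 218625.00/3300.00 = 66.25 mm.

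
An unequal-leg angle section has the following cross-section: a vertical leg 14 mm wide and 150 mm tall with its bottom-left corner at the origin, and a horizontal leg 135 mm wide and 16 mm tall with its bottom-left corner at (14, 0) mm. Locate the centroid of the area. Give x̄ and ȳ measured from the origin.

vertical leg: A = 14 × 150 = 2100.00, centroid at (7.00, 75.00).
horizontal leg: A = 135 × 16 = 2160.00, centroid at (81.50, 8.00).
ΣA = 4260.00 mm²
ΣAx̄ = (2100.00)(7.00) + (2160.00)(81.50) = 190740.00 mm³
ΣAȳ = (2100.00)(75.00) + (2160.00)(8.00) = 174780.00 mm³
x̄ = 190740.00 / 4260.00 = 44.77 mm
ȳ = 174780.00 / 4260.00 = 41.03 mm

x̄ = 44.77 mm, ȳ = 41.03 mm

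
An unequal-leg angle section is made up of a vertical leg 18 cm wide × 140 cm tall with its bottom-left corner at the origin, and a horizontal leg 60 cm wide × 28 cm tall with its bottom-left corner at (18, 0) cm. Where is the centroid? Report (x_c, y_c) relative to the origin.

x_c = 24.60 cm, y_c = 47.60 cm

vertical leg: A = 18 × 140 = 2520.00, centroid at (9.00, 70.00).
horizontal leg: A = 60 × 28 = 1680.00, centroid at (48.00, 14.00).
ΣA = 4200.00 cm²
ΣAx_c = (2520.00)(9.00) + (1680.00)(48.00) = 103320.00 cm³
ΣAy_c = (2520.00)(70.00) + (1680.00)(14.00) = 199920.00 cm³
x_c = 103320.00 / 4200.00 = 24.60 cm
y_c = 199920.00 / 4200.00 = 47.60 cm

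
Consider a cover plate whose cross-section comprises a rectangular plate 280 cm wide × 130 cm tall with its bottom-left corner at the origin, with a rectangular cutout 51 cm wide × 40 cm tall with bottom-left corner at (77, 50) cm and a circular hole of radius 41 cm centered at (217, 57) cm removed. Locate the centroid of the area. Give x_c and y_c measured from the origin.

plate: A = 280 × 130 = 36400.00, centroid at (140.00, 65.00).
hole 1: A = −(51 × 40) = -2040.00, centroid at (102.50, 70.00).
hole 2: A = −π·41² = -5281.02, centroid at (217.00, 57.00).
ΣA = 29078.98 cm², ΣAx_c = 3740919.26 cm³, ΣAy_c = 1922182.02 cm³.
x_c = 3740919.26/29078.98 = 128.65 cm; y_c = 1922182.02/29078.98 = 66.10 cm.

x_c = 128.65 cm, y_c = 66.10 cm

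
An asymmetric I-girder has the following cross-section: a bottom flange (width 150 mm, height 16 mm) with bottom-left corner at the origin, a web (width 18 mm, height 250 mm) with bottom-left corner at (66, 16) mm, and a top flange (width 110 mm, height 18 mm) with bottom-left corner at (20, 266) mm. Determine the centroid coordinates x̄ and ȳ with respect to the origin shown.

bottom flange: A = 150 × 16 = 2400.00, centroid at (75.00, 8.00).
web: A = 18 × 250 = 4500.00, centroid at (75.00, 141.00).
top flange: A = 110 × 18 = 1980.00, centroid at (75.00, 275.00).
ΣA = 8880.00 mm²
ΣAx̄ = (2400.00)(75.00) + (4500.00)(75.00) + (1980.00)(75.00) = 666000.00 mm³
ΣAȳ = (2400.00)(8.00) + (4500.00)(141.00) + (1980.00)(275.00) = 1198200.00 mm³
x̄ = 666000.00 / 8880.00 = 75.00 mm
ȳ = 1198200.00 / 8880.00 = 134.93 mm

x̄ = 75.00 mm, ȳ = 134.93 mm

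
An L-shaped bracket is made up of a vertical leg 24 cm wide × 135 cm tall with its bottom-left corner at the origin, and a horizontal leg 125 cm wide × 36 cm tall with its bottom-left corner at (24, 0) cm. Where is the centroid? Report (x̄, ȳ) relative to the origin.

vertical leg: A = 24 × 135 = 3240.00, centroid at (12.00, 67.50).
horizontal leg: A = 125 × 36 = 4500.00, centroid at (86.50, 18.00).
ΣA = 7740.00 cm²
ΣAx̄ = (3240.00)(12.00) + (4500.00)(86.50) = 428130.00 cm³
ΣAȳ = (3240.00)(67.50) + (4500.00)(18.00) = 299700.00 cm³
x̄ = 428130.00 / 7740.00 = 55.31 cm
ȳ = 299700.00 / 7740.00 = 38.72 cm

x̄ = 55.31 cm, ȳ = 38.72 cm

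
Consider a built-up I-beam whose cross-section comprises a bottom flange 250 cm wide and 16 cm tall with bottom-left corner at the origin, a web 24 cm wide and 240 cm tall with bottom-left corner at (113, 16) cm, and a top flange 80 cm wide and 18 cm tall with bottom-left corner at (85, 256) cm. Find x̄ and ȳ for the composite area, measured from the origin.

x̄ = 125.00 cm, ȳ = 106.87 cm

Part | A | x̄ᵢ | ȳᵢ | A·x̄ᵢ | A·ȳᵢ
bottom flange | 4000.00 | 125.00 | 8.00 | 500000.00 | 32000.00
web | 5760.00 | 125.00 | 136.00 | 720000.00 | 783360.00
top flange | 1440.00 | 125.00 | 265.00 | 180000.00 | 381600.00
Σ | 11200.00 |  |  | 1400000.00 | 1196960.00
x̄ = 1400000.00 / 11200.00 = 125.00 cm
ȳ = 1196960.00 / 11200.00 = 106.87 cm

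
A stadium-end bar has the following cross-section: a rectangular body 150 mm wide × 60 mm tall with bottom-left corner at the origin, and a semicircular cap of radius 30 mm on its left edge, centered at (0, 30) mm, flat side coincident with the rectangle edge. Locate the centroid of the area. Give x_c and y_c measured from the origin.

rectangular body: A = 150 × 60 = 9000.00, centroid at (75.00, 30.00).
semicircular end: A = ½π·30² = 1413.72, centroid at (-12.73, 30.00).
ΣA = 10413.72 mm²
ΣAx_c = (9000.00)(75.00) + (1413.72)(-12.73) = 657000.00 mm³
ΣAy_c = (9000.00)(30.00) + (1413.72)(30.00) = 312411.50 mm³
x_c = 657000.00 / 10413.72 = 63.09 mm
y_c = 312411.50 / 10413.72 = 30.00 mm

x_c = 63.09 mm, y_c = 30.00 mm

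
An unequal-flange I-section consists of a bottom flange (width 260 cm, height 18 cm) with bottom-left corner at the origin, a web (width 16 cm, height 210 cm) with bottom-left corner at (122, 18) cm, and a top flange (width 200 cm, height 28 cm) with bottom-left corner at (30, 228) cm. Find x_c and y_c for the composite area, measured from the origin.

Part | A | x̄ᵢ | ȳᵢ | A·x̄ᵢ | A·ȳᵢ
bottom flange | 4680.00 | 130.00 | 9.00 | 608400.00 | 42120.00
web | 3360.00 | 130.00 | 123.00 | 436800.00 | 413280.00
top flange | 5600.00 | 130.00 | 242.00 | 728000.00 | 1355200.00
Σ | 13640.00 |  |  | 1773200.00 | 1810600.00
x_c = 1773200.00 / 13640.00 = 130.00 cm
y_c = 1810600.00 / 13640.00 = 132.74 cm

x_c = 130.00 cm, y_c = 132.74 cm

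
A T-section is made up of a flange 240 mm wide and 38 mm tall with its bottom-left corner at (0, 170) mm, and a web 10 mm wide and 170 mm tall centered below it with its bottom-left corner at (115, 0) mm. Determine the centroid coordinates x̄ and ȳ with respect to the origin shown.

web: A = 10 × 170 = 1700.00, centroid at (120.00, 85.00).
flange: A = 240 × 38 = 9120.00, centroid at (120.00, 189.00).
ΣA = 10820.00 mm², ΣAx̄ = 1298400.00 mm³, ΣAȳ = 1868180.00 mm³.
x̄ = 1298400.00/10820.00 = 120.00 mm; ȳ = 1868180.00/10820.00 = 172.66 mm.

x̄ = 120.00 mm, ȳ = 172.66 mm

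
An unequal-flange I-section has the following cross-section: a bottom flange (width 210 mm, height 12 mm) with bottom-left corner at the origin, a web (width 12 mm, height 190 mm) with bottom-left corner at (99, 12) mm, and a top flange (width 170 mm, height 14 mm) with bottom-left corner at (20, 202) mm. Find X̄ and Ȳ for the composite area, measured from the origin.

X̄ = 105.00 mm, Ȳ = 105.36 mm

bottom flange: A = 210 × 12 = 2520.00, centroid at (105.00, 6.00).
web: A = 12 × 190 = 2280.00, centroid at (105.00, 107.00).
top flange: A = 170 × 14 = 2380.00, centroid at (105.00, 209.00).
ΣA = 7180.00 mm²
ΣAX̄ = (2520.00)(105.00) + (2280.00)(105.00) + (2380.00)(105.00) = 753900.00 mm³
ΣAȲ = (2520.00)(6.00) + (2280.00)(107.00) + (2380.00)(209.00) = 756500.00 mm³
X̄ = 753900.00 / 7180.00 = 105.00 mm
Ȳ = 756500.00 / 7180.00 = 105.36 mm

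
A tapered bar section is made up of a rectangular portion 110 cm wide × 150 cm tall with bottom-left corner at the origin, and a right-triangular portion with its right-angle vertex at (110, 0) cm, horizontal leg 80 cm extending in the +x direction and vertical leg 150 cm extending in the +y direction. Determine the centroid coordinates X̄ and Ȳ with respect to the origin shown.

rectangular portion: A = 110 × 150 = 16500.00, centroid at (55.00, 75.00).
triangular portion: A = ½·80·150 = 6000.00, centroid at (136.67, 50.00).
ΣA = 22500.00 cm², ΣAX̄ = 1727500.00 cm³, ΣAȲ = 1537500.00 cm³.
X̄ = 1727500.00/22500.00 = 76.78 cm; Ȳ = 1537500.00/22500.00 = 68.33 cm.

X̄ = 76.78 cm, Ȳ = 68.33 cm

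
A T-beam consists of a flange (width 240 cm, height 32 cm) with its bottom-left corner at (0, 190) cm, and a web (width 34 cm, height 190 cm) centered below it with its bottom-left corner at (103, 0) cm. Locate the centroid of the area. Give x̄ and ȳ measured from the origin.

x̄ = 120.00 cm, ȳ = 155.29 cm

Part | A | x̄ᵢ | ȳᵢ | A·x̄ᵢ | A·ȳᵢ
web | 6460.00 | 120.00 | 95.00 | 775200.00 | 613700.00
flange | 7680.00 | 120.00 | 206.00 | 921600.00 | 1582080.00
Σ | 14140.00 |  |  | 1696800.00 | 2195780.00
x̄ = 1696800.00 / 14140.00 = 120.00 cm
ȳ = 2195780.00 / 14140.00 = 155.29 cm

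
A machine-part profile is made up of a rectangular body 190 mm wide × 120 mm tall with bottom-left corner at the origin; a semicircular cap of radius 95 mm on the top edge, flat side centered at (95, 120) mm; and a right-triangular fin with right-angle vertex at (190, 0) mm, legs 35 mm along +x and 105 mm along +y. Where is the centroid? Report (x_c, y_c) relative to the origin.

x_c = 100.05 mm, y_c = 95.46 mm

rectangular body: A = 190 × 120 = 22800.00, centroid at (95.00, 60.00).
semicircular top: A = ½π·95² = 14176.44, centroid at (95.00, 160.32).
triangular fin: A = ½·35·105 = 1837.50, centroid at (201.67, 35.00).
ΣA = 38813.94 mm², ΣAx_c = 3883324.00 mm³, ΣAy_c = 3705068.26 mm³.
x_c = 3883324.00/38813.94 = 100.05 mm; y_c = 3705068.26/38813.94 = 95.46 mm.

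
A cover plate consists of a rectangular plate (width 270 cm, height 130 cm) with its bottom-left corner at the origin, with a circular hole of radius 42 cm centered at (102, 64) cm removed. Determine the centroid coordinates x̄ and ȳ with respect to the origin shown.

plate: A = 270 × 130 = 35100.00, centroid at (135.00, 65.00).
hole: A = −π·42² = -5541.77, centroid at (102.00, 64.00).
ΣA = 29558.23 cm², ΣAx̄ = 4173239.52 cm³, ΣAȳ = 1926826.76 cm³.
x̄ = 4173239.52/29558.23 = 141.19 cm; ȳ = 1926826.76/29558.23 = 65.19 cm.

x̄ = 141.19 cm, ȳ = 65.19 cm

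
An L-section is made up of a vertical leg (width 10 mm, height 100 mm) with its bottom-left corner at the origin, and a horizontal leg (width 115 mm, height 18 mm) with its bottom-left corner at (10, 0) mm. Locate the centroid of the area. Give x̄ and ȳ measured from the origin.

vertical leg: A = 10 × 100 = 1000.00, centroid at (5.00, 50.00).
horizontal leg: A = 115 × 18 = 2070.00, centroid at (67.50, 9.00).
ΣA = 3070.00 mm², ΣAx̄ = 144725.00 mm³, ΣAȳ = 68630.00 mm³.
x̄ = 144725.00/3070.00 = 47.14 mm; ȳ = 68630.00/3070.00 = 22.36 mm.

x̄ = 47.14 mm, ȳ = 22.36 mm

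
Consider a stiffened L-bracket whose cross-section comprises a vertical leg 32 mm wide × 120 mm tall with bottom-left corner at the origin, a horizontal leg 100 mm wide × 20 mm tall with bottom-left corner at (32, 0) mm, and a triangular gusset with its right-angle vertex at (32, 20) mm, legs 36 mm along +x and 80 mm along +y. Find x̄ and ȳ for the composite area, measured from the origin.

x̄ = 39.67 mm, ȳ = 43.63 mm

Part | A | x̄ᵢ | ȳᵢ | A·x̄ᵢ | A·ȳᵢ
vertical leg | 3840.00 | 16.00 | 60.00 | 61440.00 | 230400.00
horizontal leg | 2000.00 | 82.00 | 10.00 | 164000.00 | 20000.00
gusset | 1440.00 | 44.00 | 46.67 | 63360.00 | 67200.00
Σ | 7280.00 |  |  | 288800.00 | 317600.00
x̄ = 288800.00 / 7280.00 = 39.67 mm
ȳ = 317600.00 / 7280.00 = 43.63 mm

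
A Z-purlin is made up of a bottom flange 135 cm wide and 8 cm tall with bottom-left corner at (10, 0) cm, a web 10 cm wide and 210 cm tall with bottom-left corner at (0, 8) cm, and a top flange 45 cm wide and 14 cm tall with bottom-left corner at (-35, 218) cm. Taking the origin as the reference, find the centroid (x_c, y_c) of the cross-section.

bottom flange: A = 135 × 8 = 1080.00, centroid at (77.50, 4.00).
web: A = 10 × 210 = 2100.00, centroid at (5.00, 113.00).
top flange: A = 45 × 14 = 630.00, centroid at (-12.50, 225.00).
ΣA = 3810.00 cm²
ΣAx_c = (1080.00)(77.50) + (2100.00)(5.00) + (630.00)(-12.50) = 86325.00 cm³
ΣAy_c = (1080.00)(4.00) + (2100.00)(113.00) + (630.00)(225.00) = 383370.00 cm³
x_c = 86325.00 / 3810.00 = 22.66 cm
y_c = 383370.00 / 3810.00 = 100.62 cm

x_c = 22.66 cm, y_c = 100.62 cm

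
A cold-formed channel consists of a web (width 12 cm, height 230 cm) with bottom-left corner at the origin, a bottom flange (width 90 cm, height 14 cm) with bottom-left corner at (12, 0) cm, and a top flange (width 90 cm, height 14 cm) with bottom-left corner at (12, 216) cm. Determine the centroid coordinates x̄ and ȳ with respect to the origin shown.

x̄ = 30.34 cm, ȳ = 115.00 cm

Part | A | x̄ᵢ | ȳᵢ | A·x̄ᵢ | A·ȳᵢ
web | 2760.00 | 6.00 | 115.00 | 16560.00 | 317400.00
bottom flange | 1260.00 | 57.00 | 7.00 | 71820.00 | 8820.00
top flange | 1260.00 | 57.00 | 223.00 | 71820.00 | 280980.00
Σ | 5280.00 |  |  | 160200.00 | 607200.00
x̄ = 160200.00 / 5280.00 = 30.34 cm
ȳ = 607200.00 / 5280.00 = 115.00 cm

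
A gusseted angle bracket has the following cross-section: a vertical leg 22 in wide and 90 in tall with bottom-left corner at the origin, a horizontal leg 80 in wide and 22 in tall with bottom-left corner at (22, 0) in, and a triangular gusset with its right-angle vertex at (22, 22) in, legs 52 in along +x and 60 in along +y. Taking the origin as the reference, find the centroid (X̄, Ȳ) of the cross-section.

vertical leg: A = 22 × 90 = 1980.00, centroid at (11.00, 45.00).
horizontal leg: A = 80 × 22 = 1760.00, centroid at (62.00, 11.00).
gusset: A = ½·52·60 = 1560.00, centroid at (39.33, 42.00).
ΣA = 5300.00 in²
ΣAX̄ = (1980.00)(11.00) + (1760.00)(62.00) + (1560.00)(39.33) = 192260.00 in³
ΣAȲ = (1980.00)(45.00) + (1760.00)(11.00) + (1560.00)(42.00) = 173980.00 in³
X̄ = 192260.00 / 5300.00 = 36.28 in
Ȳ = 173980.00 / 5300.00 = 32.83 in

X̄ = 36.28 in, Ȳ = 32.83 in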